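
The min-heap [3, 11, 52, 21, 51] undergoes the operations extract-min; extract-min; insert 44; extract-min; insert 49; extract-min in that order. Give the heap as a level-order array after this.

[49, 51, 52]

extract-min → returns 3:
  remove root 3; move last element 51 to root → [51, 11, 52, 21]
  51 vs smaller child 11 at index 1, swap → [11, 51, 52, 21]
  51 vs only child 21 at index 3, swap → [11, 21, 52, 51]
extract-min → returns 11:
  remove root 11; move last element 51 to root → [51, 21, 52]
  51 vs smaller child 21 at index 1, swap → [21, 51, 52]
insert 44:
  append 44 at index 3 → [21, 51, 52, 44]
  44 < parent 51 at index 1, swap → [21, 44, 52, 51]
extract-min → returns 21:
  remove root 21; move last element 51 to root → [51, 44, 52]
  51 vs smaller child 44 at index 1, swap → [44, 51, 52]
insert 49:
  append 49 at index 3 → [44, 51, 52, 49]
  49 < parent 51 at index 1, swap → [44, 49, 52, 51]
extract-min → returns 44:
  remove root 44; move last element 51 to root → [51, 49, 52]
  51 vs smaller child 49 at index 1, swap → [49, 51, 52]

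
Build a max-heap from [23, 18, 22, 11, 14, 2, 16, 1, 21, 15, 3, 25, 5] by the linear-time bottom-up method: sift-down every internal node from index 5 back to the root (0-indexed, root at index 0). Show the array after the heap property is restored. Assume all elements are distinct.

sift down from index 5:
  2 vs larger child 25 at index 11, swap → [23, 18, 22, 11, 14, 25, 16, 1, 21, 15, 3, 2, 5]
sift down from index 4:
  14 vs larger child 15 at index 9, swap → [23, 18, 22, 11, 15, 25, 16, 1, 21, 14, 3, 2, 5]
sift down from index 3:
  11 vs larger child 21 at index 8, swap → [23, 18, 22, 21, 15, 25, 16, 1, 11, 14, 3, 2, 5]
sift down from index 2:
  22 vs larger child 25 at index 5, swap → [23, 18, 25, 21, 15, 22, 16, 1, 11, 14, 3, 2, 5]
sift down from index 1:
  18 vs larger child 21 at index 3, swap → [23, 21, 25, 18, 15, 22, 16, 1, 11, 14, 3, 2, 5]
sift down from index 0:
  23 vs larger child 25 at index 2, swap → [25, 21, 23, 18, 15, 22, 16, 1, 11, 14, 3, 2, 5]

[25, 21, 23, 18, 15, 22, 16, 1, 11, 14, 3, 2, 5]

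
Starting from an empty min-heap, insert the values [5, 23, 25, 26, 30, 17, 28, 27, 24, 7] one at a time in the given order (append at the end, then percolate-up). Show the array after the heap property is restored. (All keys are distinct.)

Insert 5:
  append 5 at index 0 → [5] (no swap needed)
Insert 23:
  append 23 at index 1 → [5, 23] (no swap needed)
Insert 25:
  append 25 at index 2 → [5, 23, 25] (no swap needed)
Insert 26:
  append 26 at index 3 → [5, 23, 25, 26] (no swap needed)
Insert 30:
  append 30 at index 4 → [5, 23, 25, 26, 30] (no swap needed)
Insert 17:
  append 17 at index 5 → [5, 23, 25, 26, 30, 17]
  17 < parent 25 at index 2, swap → [5, 23, 17, 26, 30, 25]
Insert 28:
  append 28 at index 6 → [5, 23, 17, 26, 30, 25, 28] (no swap needed)
Insert 27:
  append 27 at index 7 → [5, 23, 17, 26, 30, 25, 28, 27] (no swap needed)
Insert 24:
  append 24 at index 8 → [5, 23, 17, 26, 30, 25, 28, 27, 24]
  24 < parent 26 at index 3, swap → [5, 23, 17, 24, 30, 25, 28, 27, 26]
Insert 7:
  append 7 at index 9 → [5, 23, 17, 24, 30, 25, 28, 27, 26, 7]
  7 < parent 30 at index 4, swap → [5, 23, 17, 24, 7, 25, 28, 27, 26, 30]
  7 < parent 23 at index 1, swap → [5, 7, 17, 24, 23, 25, 28, 27, 26, 30]

[5, 7, 17, 24, 23, 25, 28, 27, 26, 30]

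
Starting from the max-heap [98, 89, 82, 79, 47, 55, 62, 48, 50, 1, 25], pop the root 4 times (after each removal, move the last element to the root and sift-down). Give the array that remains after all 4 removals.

[62, 50, 55, 48, 47, 25, 1]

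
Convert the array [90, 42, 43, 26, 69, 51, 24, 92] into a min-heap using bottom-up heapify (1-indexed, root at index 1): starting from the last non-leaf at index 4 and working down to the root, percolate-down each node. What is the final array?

sift down from index 4: already satisfies heap property
sift down from index 3:
  43 vs smaller child 24 at index 7, swap → [90, 42, 24, 26, 69, 51, 43, 92]
sift down from index 2:
  42 vs smaller child 26 at index 4, swap → [90, 26, 24, 42, 69, 51, 43, 92]
sift down from index 1:
  90 vs smaller child 24 at index 3, swap → [24, 26, 90, 42, 69, 51, 43, 92]
  90 vs smaller child 43 at index 7, swap → [24, 26, 43, 42, 69, 51, 90, 92]

[24, 26, 43, 42, 69, 51, 90, 92]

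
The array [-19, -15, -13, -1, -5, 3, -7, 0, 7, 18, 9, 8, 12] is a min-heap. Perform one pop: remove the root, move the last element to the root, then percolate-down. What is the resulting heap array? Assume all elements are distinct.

remove root -19; move last element 12 to root → [12, -15, -13, -1, -5, 3, -7, 0, 7, 18, 9, 8]
12 vs smaller child -15 at index 1, swap → [-15, 12, -13, -1, -5, 3, -7, 0, 7, 18, 9, 8]
12 vs smaller child -5 at index 4, swap → [-15, -5, -13, -1, 12, 3, -7, 0, 7, 18, 9, 8]
12 vs smaller child 9 at index 10, swap → [-15, -5, -13, -1, 9, 3, -7, 0, 7, 18, 12, 8]

[-15, -5, -13, -1, 9, 3, -7, 0, 7, 18, 12, 8]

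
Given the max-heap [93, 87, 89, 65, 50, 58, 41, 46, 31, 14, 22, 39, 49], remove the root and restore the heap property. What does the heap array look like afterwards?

[89, 87, 58, 65, 50, 49, 41, 46, 31, 14, 22, 39]

remove root 93; move last element 49 to root → [49, 87, 89, 65, 50, 58, 41, 46, 31, 14, 22, 39]
49 vs larger child 89 at index 2, swap → [89, 87, 49, 65, 50, 58, 41, 46, 31, 14, 22, 39]
49 vs larger child 58 at index 5, swap → [89, 87, 58, 65, 50, 49, 41, 46, 31, 14, 22, 39]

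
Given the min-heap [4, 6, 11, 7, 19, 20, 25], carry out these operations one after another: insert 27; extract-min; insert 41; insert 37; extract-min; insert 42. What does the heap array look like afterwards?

insert 27:
  append 27 at index 7 → [4, 6, 11, 7, 19, 20, 25, 27] (no swap needed)
extract-min → returns 4:
  remove root 4; move last element 27 to root → [27, 6, 11, 7, 19, 20, 25]
  27 vs smaller child 6 at index 1, swap → [6, 27, 11, 7, 19, 20, 25]
  27 vs smaller child 7 at index 3, swap → [6, 7, 11, 27, 19, 20, 25]
insert 41:
  append 41 at index 7 → [6, 7, 11, 27, 19, 20, 25, 41] (no swap needed)
insert 37:
  append 37 at index 8 → [6, 7, 11, 27, 19, 20, 25, 41, 37] (no swap needed)
extract-min → returns 6:
  remove root 6; move last element 37 to root → [37, 7, 11, 27, 19, 20, 25, 41]
  37 vs smaller child 7 at index 1, swap → [7, 37, 11, 27, 19, 20, 25, 41]
  37 vs smaller child 19 at index 4, swap → [7, 19, 11, 27, 37, 20, 25, 41]
insert 42:
  append 42 at index 8 → [7, 19, 11, 27, 37, 20, 25, 41, 42] (no swap needed)

[7, 19, 11, 27, 37, 20, 25, 41, 42]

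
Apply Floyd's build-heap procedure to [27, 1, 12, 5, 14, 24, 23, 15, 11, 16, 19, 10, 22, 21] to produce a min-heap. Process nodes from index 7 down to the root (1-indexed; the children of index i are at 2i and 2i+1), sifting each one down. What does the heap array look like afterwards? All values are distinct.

[1, 5, 10, 11, 14, 12, 21, 15, 27, 16, 19, 24, 22, 23]

sift down from index 7:
  23 vs only child 21 at index 14, swap → [27, 1, 12, 5, 14, 24, 21, 15, 11, 16, 19, 10, 22, 23]
sift down from index 6:
  24 vs smaller child 10 at index 12, swap → [27, 1, 12, 5, 14, 10, 21, 15, 11, 16, 19, 24, 22, 23]
sift down from index 5: already satisfies heap property
sift down from index 4: already satisfies heap property
sift down from index 3:
  12 vs smaller child 10 at index 6, swap → [27, 1, 10, 5, 14, 12, 21, 15, 11, 16, 19, 24, 22, 23]
sift down from index 2: already satisfies heap property
sift down from index 1:
  27 vs smaller child 1 at index 2, swap → [1, 27, 10, 5, 14, 12, 21, 15, 11, 16, 19, 24, 22, 23]
  27 vs smaller child 5 at index 4, swap → [1, 5, 10, 27, 14, 12, 21, 15, 11, 16, 19, 24, 22, 23]
  27 vs smaller child 11 at index 9, swap → [1, 5, 10, 11, 14, 12, 21, 15, 27, 16, 19, 24, 22, 23]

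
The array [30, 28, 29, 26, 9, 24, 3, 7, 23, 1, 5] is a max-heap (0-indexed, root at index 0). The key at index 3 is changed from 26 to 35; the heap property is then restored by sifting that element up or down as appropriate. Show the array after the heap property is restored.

[35, 30, 29, 28, 9, 24, 3, 7, 23, 1, 5]

set index 3 from 26 to 35 → [30, 28, 29, 35, 9, 24, 3, 7, 23, 1, 5]
35 > parent 28 at index 1, swap → [30, 35, 29, 28, 9, 24, 3, 7, 23, 1, 5]
35 > parent 30 at index 0, swap → [35, 30, 29, 28, 9, 24, 3, 7, 23, 1, 5]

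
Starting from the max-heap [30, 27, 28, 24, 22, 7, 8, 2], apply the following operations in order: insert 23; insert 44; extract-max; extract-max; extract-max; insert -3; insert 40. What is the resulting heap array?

insert 23:
  append 23 at index 8 → [30, 27, 28, 24, 22, 7, 8, 2, 23] (no swap needed)
insert 44:
  append 44 at index 9 → [30, 27, 28, 24, 22, 7, 8, 2, 23, 44]
  44 > parent 22 at index 4, swap → [30, 27, 28, 24, 44, 7, 8, 2, 23, 22]
  44 > parent 27 at index 1, swap → [30, 44, 28, 24, 27, 7, 8, 2, 23, 22]
  44 > parent 30 at index 0, swap → [44, 30, 28, 24, 27, 7, 8, 2, 23, 22]
extract-max → returns 44:
  remove root 44; move last element 22 to root → [22, 30, 28, 24, 27, 7, 8, 2, 23]
  22 vs larger child 30 at index 1, swap → [30, 22, 28, 24, 27, 7, 8, 2, 23]
  22 vs larger child 27 at index 4, swap → [30, 27, 28, 24, 22, 7, 8, 2, 23]
extract-max → returns 30:
  remove root 30; move last element 23 to root → [23, 27, 28, 24, 22, 7, 8, 2]
  23 vs larger child 28 at index 2, swap → [28, 27, 23, 24, 22, 7, 8, 2]
extract-max → returns 28:
  remove root 28; move last element 2 to root → [2, 27, 23, 24, 22, 7, 8]
  2 vs larger child 27 at index 1, swap → [27, 2, 23, 24, 22, 7, 8]
  2 vs larger child 24 at index 3, swap → [27, 24, 23, 2, 22, 7, 8]
insert -3:
  append -3 at index 7 → [27, 24, 23, 2, 22, 7, 8, -3] (no swap needed)
insert 40:
  append 40 at index 8 → [27, 24, 23, 2, 22, 7, 8, -3, 40]
  40 > parent 2 at index 3, swap → [27, 24, 23, 40, 22, 7, 8, -3, 2]
  40 > parent 24 at index 1, swap → [27, 40, 23, 24, 22, 7, 8, -3, 2]
  40 > parent 27 at index 0, swap → [40, 27, 23, 24, 22, 7, 8, -3, 2]

[40, 27, 23, 24, 22, 7, 8, -3, 2]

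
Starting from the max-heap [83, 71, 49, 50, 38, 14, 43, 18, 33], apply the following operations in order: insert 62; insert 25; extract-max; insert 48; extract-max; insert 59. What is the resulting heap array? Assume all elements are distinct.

[62, 59, 49, 38, 50, 14, 43, 18, 33, 25, 48]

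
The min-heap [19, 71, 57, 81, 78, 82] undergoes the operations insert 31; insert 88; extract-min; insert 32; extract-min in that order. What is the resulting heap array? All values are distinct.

[32, 71, 57, 81, 78, 82, 88]

insert 31:
  append 31 at index 6 → [19, 71, 57, 81, 78, 82, 31]
  31 < parent 57 at index 2, swap → [19, 71, 31, 81, 78, 82, 57]
insert 88:
  append 88 at index 7 → [19, 71, 31, 81, 78, 82, 57, 88] (no swap needed)
extract-min → returns 19:
  remove root 19; move last element 88 to root → [88, 71, 31, 81, 78, 82, 57]
  88 vs smaller child 31 at index 2, swap → [31, 71, 88, 81, 78, 82, 57]
  88 vs smaller child 57 at index 6, swap → [31, 71, 57, 81, 78, 82, 88]
insert 32:
  append 32 at index 7 → [31, 71, 57, 81, 78, 82, 88, 32]
  32 < parent 81 at index 3, swap → [31, 71, 57, 32, 78, 82, 88, 81]
  32 < parent 71 at index 1, swap → [31, 32, 57, 71, 78, 82, 88, 81]
extract-min → returns 31:
  remove root 31; move last element 81 to root → [81, 32, 57, 71, 78, 82, 88]
  81 vs smaller child 32 at index 1, swap → [32, 81, 57, 71, 78, 82, 88]
  81 vs smaller child 71 at index 3, swap → [32, 71, 57, 81, 78, 82, 88]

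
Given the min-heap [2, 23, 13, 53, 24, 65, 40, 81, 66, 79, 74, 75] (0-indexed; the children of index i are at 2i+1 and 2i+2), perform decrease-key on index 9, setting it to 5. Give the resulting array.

[2, 5, 13, 53, 23, 65, 40, 81, 66, 24, 74, 75]

set index 9 from 79 to 5 → [2, 23, 13, 53, 24, 65, 40, 81, 66, 5, 74, 75]
5 < parent 24 at index 4, swap → [2, 23, 13, 53, 5, 65, 40, 81, 66, 24, 74, 75]
5 < parent 23 at index 1, swap → [2, 5, 13, 53, 23, 65, 40, 81, 66, 24, 74, 75]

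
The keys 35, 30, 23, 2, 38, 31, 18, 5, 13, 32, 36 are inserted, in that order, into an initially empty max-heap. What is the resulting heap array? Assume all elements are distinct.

Insert 35:
  append 35 at index 0 → [35] (no swap needed)
Insert 30:
  append 30 at index 1 → [35, 30] (no swap needed)
Insert 23:
  append 23 at index 2 → [35, 30, 23] (no swap needed)
Insert 2:
  append 2 at index 3 → [35, 30, 23, 2] (no swap needed)
Insert 38:
  append 38 at index 4 → [35, 30, 23, 2, 38]
  38 > parent 30 at index 1, swap → [35, 38, 23, 2, 30]
  38 > parent 35 at index 0, swap → [38, 35, 23, 2, 30]
Insert 31:
  append 31 at index 5 → [38, 35, 23, 2, 30, 31]
  31 > parent 23 at index 2, swap → [38, 35, 31, 2, 30, 23]
Insert 18:
  append 18 at index 6 → [38, 35, 31, 2, 30, 23, 18] (no swap needed)
Insert 5:
  append 5 at index 7 → [38, 35, 31, 2, 30, 23, 18, 5]
  5 > parent 2 at index 3, swap → [38, 35, 31, 5, 30, 23, 18, 2]
Insert 13:
  append 13 at index 8 → [38, 35, 31, 5, 30, 23, 18, 2, 13]
  13 > parent 5 at index 3, swap → [38, 35, 31, 13, 30, 23, 18, 2, 5]
Insert 32:
  append 32 at index 9 → [38, 35, 31, 13, 30, 23, 18, 2, 5, 32]
  32 > parent 30 at index 4, swap → [38, 35, 31, 13, 32, 23, 18, 2, 5, 30]
Insert 36:
  append 36 at index 10 → [38, 35, 31, 13, 32, 23, 18, 2, 5, 30, 36]
  36 > parent 32 at index 4, swap → [38, 35, 31, 13, 36, 23, 18, 2, 5, 30, 32]
  36 > parent 35 at index 1, swap → [38, 36, 31, 13, 35, 23, 18, 2, 5, 30, 32]

[38, 36, 31, 13, 35, 23, 18, 2, 5, 30, 32]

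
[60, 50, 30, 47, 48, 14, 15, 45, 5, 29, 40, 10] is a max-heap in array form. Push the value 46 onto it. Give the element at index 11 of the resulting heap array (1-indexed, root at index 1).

40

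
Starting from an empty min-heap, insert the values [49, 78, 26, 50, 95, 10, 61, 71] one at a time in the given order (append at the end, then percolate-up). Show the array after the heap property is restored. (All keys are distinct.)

[10, 50, 26, 71, 95, 49, 61, 78]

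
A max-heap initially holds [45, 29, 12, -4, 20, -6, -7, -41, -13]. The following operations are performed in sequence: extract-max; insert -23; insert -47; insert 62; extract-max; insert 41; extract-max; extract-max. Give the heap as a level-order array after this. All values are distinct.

[20, -4, 12, -23, -13, -6, -7, -41, -47]

extract-max → returns 45:
  remove root 45; move last element -13 to root → [-13, 29, 12, -4, 20, -6, -7, -41]
  -13 vs larger child 29 at index 1, swap → [29, -13, 12, -4, 20, -6, -7, -41]
  -13 vs larger child 20 at index 4, swap → [29, 20, 12, -4, -13, -6, -7, -41]
insert -23:
  append -23 at index 8 → [29, 20, 12, -4, -13, -6, -7, -41, -23] (no swap needed)
insert -47:
  append -47 at index 9 → [29, 20, 12, -4, -13, -6, -7, -41, -23, -47] (no swap needed)
insert 62:
  append 62 at index 10 → [29, 20, 12, -4, -13, -6, -7, -41, -23, -47, 62]
  62 > parent -13 at index 4, swap → [29, 20, 12, -4, 62, -6, -7, -41, -23, -47, -13]
  62 > parent 20 at index 1, swap → [29, 62, 12, -4, 20, -6, -7, -41, -23, -47, -13]
  62 > parent 29 at index 0, swap → [62, 29, 12, -4, 20, -6, -7, -41, -23, -47, -13]
extract-max → returns 62:
  remove root 62; move last element -13 to root → [-13, 29, 12, -4, 20, -6, -7, -41, -23, -47]
  -13 vs larger child 29 at index 1, swap → [29, -13, 12, -4, 20, -6, -7, -41, -23, -47]
  -13 vs larger child 20 at index 4, swap → [29, 20, 12, -4, -13, -6, -7, -41, -23, -47]
insert 41:
  append 41 at index 10 → [29, 20, 12, -4, -13, -6, -7, -41, -23, -47, 41]
  41 > parent -13 at index 4, swap → [29, 20, 12, -4, 41, -6, -7, -41, -23, -47, -13]
  41 > parent 20 at index 1, swap → [29, 41, 12, -4, 20, -6, -7, -41, -23, -47, -13]
  41 > parent 29 at index 0, swap → [41, 29, 12, -4, 20, -6, -7, -41, -23, -47, -13]
extract-max → returns 41:
  remove root 41; move last element -13 to root → [-13, 29, 12, -4, 20, -6, -7, -41, -23, -47]
  -13 vs larger child 29 at index 1, swap → [29, -13, 12, -4, 20, -6, -7, -41, -23, -47]
  -13 vs larger child 20 at index 4, swap → [29, 20, 12, -4, -13, -6, -7, -41, -23, -47]
extract-max → returns 29:
  remove root 29; move last element -47 to root → [-47, 20, 12, -4, -13, -6, -7, -41, -23]
  -47 vs larger child 20 at index 1, swap → [20, -47, 12, -4, -13, -6, -7, -41, -23]
  -47 vs larger child -4 at index 3, swap → [20, -4, 12, -47, -13, -6, -7, -41, -23]
  -47 vs larger child -23 at index 8, swap → [20, -4, 12, -23, -13, -6, -7, -41, -47]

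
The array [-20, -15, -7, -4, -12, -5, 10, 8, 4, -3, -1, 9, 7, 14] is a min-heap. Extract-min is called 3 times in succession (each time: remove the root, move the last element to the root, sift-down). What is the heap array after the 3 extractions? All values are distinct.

[-7, -4, -5, 4, -3, 9, 10, 8, 7, 14, -1]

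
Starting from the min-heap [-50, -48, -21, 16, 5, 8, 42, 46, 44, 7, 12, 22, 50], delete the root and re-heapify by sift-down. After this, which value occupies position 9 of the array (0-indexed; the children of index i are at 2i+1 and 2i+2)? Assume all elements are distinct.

remove root -50; move last element 50 to root → [50, -48, -21, 16, 5, 8, 42, 46, 44, 7, 12, 22]
50 vs smaller child -48 at index 1, swap → [-48, 50, -21, 16, 5, 8, 42, 46, 44, 7, 12, 22]
50 vs smaller child 5 at index 4, swap → [-48, 5, -21, 16, 50, 8, 42, 46, 44, 7, 12, 22]
50 vs smaller child 7 at index 9, swap → [-48, 5, -21, 16, 7, 8, 42, 46, 44, 50, 12, 22]
resulting array: [-48, 5, -21, 16, 7, 8, 42, 46, 44, 50, 12, 22]

50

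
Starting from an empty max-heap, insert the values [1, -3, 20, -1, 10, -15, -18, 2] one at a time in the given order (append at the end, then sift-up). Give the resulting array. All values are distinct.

[20, 10, 1, 2, -1, -15, -18, -3]

Insert 1:
  append 1 at index 0 → [1] (no swap needed)
Insert -3:
  append -3 at index 1 → [1, -3] (no swap needed)
Insert 20:
  append 20 at index 2 → [1, -3, 20]
  20 > parent 1 at index 0, swap → [20, -3, 1]
Insert -1:
  append -1 at index 3 → [20, -3, 1, -1]
  -1 > parent -3 at index 1, swap → [20, -1, 1, -3]
Insert 10:
  append 10 at index 4 → [20, -1, 1, -3, 10]
  10 > parent -1 at index 1, swap → [20, 10, 1, -3, -1]
Insert -15:
  append -15 at index 5 → [20, 10, 1, -3, -1, -15] (no swap needed)
Insert -18:
  append -18 at index 6 → [20, 10, 1, -3, -1, -15, -18] (no swap needed)
Insert 2:
  append 2 at index 7 → [20, 10, 1, -3, -1, -15, -18, 2]
  2 > parent -3 at index 3, swap → [20, 10, 1, 2, -1, -15, -18, -3]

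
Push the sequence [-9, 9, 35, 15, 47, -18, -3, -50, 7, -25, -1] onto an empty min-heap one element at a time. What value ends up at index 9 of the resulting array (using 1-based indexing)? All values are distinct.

9

Insert -9:
  append -9 at index 1 → [-9] (no swap needed)
Insert 9:
  append 9 at index 2 → [-9, 9] (no swap needed)
Insert 35:
  append 35 at index 3 → [-9, 9, 35] (no swap needed)
Insert 15:
  append 15 at index 4 → [-9, 9, 35, 15] (no swap needed)
Insert 47:
  append 47 at index 5 → [-9, 9, 35, 15, 47] (no swap needed)
Insert -18:
  append -18 at index 6 → [-9, 9, 35, 15, 47, -18]
  -18 < parent 35 at index 3, swap → [-9, 9, -18, 15, 47, 35]
  -18 < parent -9 at index 1, swap → [-18, 9, -9, 15, 47, 35]
Insert -3:
  append -3 at index 7 → [-18, 9, -9, 15, 47, 35, -3] (no swap needed)
Insert -50:
  append -50 at index 8 → [-18, 9, -9, 15, 47, 35, -3, -50]
  -50 < parent 15 at index 4, swap → [-18, 9, -9, -50, 47, 35, -3, 15]
  -50 < parent 9 at index 2, swap → [-18, -50, -9, 9, 47, 35, -3, 15]
  -50 < parent -18 at index 1, swap → [-50, -18, -9, 9, 47, 35, -3, 15]
Insert 7:
  append 7 at index 9 → [-50, -18, -9, 9, 47, 35, -3, 15, 7]
  7 < parent 9 at index 4, swap → [-50, -18, -9, 7, 47, 35, -3, 15, 9]
Insert -25:
  append -25 at index 10 → [-50, -18, -9, 7, 47, 35, -3, 15, 9, -25]
  -25 < parent 47 at index 5, swap → [-50, -18, -9, 7, -25, 35, -3, 15, 9, 47]
  -25 < parent -18 at index 2, swap → [-50, -25, -9, 7, -18, 35, -3, 15, 9, 47]
Insert -1:
  append -1 at index 11 → [-50, -25, -9, 7, -18, 35, -3, 15, 9, 47, -1] (no swap needed)
resulting array: [-50, -25, -9, 7, -18, 35, -3, 15, 9, 47, -1]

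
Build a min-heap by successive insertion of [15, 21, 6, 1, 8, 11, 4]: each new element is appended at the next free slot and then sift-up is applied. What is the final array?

Insert 15:
  append 15 at index 0 → [15] (no swap needed)
Insert 21:
  append 21 at index 1 → [15, 21] (no swap needed)
Insert 6:
  append 6 at index 2 → [15, 21, 6]
  6 < parent 15 at index 0, swap → [6, 21, 15]
Insert 1:
  append 1 at index 3 → [6, 21, 15, 1]
  1 < parent 21 at index 1, swap → [6, 1, 15, 21]
  1 < parent 6 at index 0, swap → [1, 6, 15, 21]
Insert 8:
  append 8 at index 4 → [1, 6, 15, 21, 8] (no swap needed)
Insert 11:
  append 11 at index 5 → [1, 6, 15, 21, 8, 11]
  11 < parent 15 at index 2, swap → [1, 6, 11, 21, 8, 15]
Insert 4:
  append 4 at index 6 → [1, 6, 11, 21, 8, 15, 4]
  4 < parent 11 at index 2, swap → [1, 6, 4, 21, 8, 15, 11]

[1, 6, 4, 21, 8, 15, 11]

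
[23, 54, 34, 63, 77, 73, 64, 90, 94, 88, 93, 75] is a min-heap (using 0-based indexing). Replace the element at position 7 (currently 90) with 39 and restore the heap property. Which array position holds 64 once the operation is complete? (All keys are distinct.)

set index 7 from 90 to 39 → [23, 54, 34, 63, 77, 73, 64, 39, 94, 88, 93, 75]
39 < parent 63 at index 3, swap → [23, 54, 34, 39, 77, 73, 64, 63, 94, 88, 93, 75]
39 < parent 54 at index 1, swap → [23, 39, 34, 54, 77, 73, 64, 63, 94, 88, 93, 75]
resulting array: [23, 39, 34, 54, 77, 73, 64, 63, 94, 88, 93, 75]

6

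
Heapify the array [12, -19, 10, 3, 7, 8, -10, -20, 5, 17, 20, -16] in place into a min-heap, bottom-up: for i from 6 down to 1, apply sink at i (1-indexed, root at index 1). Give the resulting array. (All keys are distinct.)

sift down from index 6:
  8 vs only child -16 at index 12, swap → [12, -19, 10, 3, 7, -16, -10, -20, 5, 17, 20, 8]
sift down from index 5: already satisfies heap property
sift down from index 4:
  3 vs smaller child -20 at index 8, swap → [12, -19, 10, -20, 7, -16, -10, 3, 5, 17, 20, 8]
sift down from index 3:
  10 vs smaller child -16 at index 6, swap → [12, -19, -16, -20, 7, 10, -10, 3, 5, 17, 20, 8]
  10 vs only child 8 at index 12, swap → [12, -19, -16, -20, 7, 8, -10, 3, 5, 17, 20, 10]
sift down from index 2:
  -19 vs smaller child -20 at index 4, swap → [12, -20, -16, -19, 7, 8, -10, 3, 5, 17, 20, 10]
sift down from index 1:
  12 vs smaller child -20 at index 2, swap → [-20, 12, -16, -19, 7, 8, -10, 3, 5, 17, 20, 10]
  12 vs smaller child -19 at index 4, swap → [-20, -19, -16, 12, 7, 8, -10, 3, 5, 17, 20, 10]
  12 vs smaller child 3 at index 8, swap → [-20, -19, -16, 3, 7, 8, -10, 12, 5, 17, 20, 10]

[-20, -19, -16, 3, 7, 8, -10, 12, 5, 17, 20, 10]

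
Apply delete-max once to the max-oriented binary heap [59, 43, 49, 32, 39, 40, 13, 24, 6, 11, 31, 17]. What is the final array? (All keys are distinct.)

[49, 43, 40, 32, 39, 17, 13, 24, 6, 11, 31]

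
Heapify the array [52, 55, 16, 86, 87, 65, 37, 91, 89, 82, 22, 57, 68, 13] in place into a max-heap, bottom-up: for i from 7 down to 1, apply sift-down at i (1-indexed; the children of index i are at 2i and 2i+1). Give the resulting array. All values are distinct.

[91, 89, 68, 86, 87, 65, 37, 52, 55, 82, 22, 57, 16, 13]

sift down from index 7: already satisfies heap property
sift down from index 6:
  65 vs larger child 68 at index 13, swap → [52, 55, 16, 86, 87, 68, 37, 91, 89, 82, 22, 57, 65, 13]
sift down from index 5: already satisfies heap property
sift down from index 4:
  86 vs larger child 91 at index 8, swap → [52, 55, 16, 91, 87, 68, 37, 86, 89, 82, 22, 57, 65, 13]
sift down from index 3:
  16 vs larger child 68 at index 6, swap → [52, 55, 68, 91, 87, 16, 37, 86, 89, 82, 22, 57, 65, 13]
  16 vs larger child 65 at index 13, swap → [52, 55, 68, 91, 87, 65, 37, 86, 89, 82, 22, 57, 16, 13]
sift down from index 2:
  55 vs larger child 91 at index 4, swap → [52, 91, 68, 55, 87, 65, 37, 86, 89, 82, 22, 57, 16, 13]
  55 vs larger child 89 at index 9, swap → [52, 91, 68, 89, 87, 65, 37, 86, 55, 82, 22, 57, 16, 13]
sift down from index 1:
  52 vs larger child 91 at index 2, swap → [91, 52, 68, 89, 87, 65, 37, 86, 55, 82, 22, 57, 16, 13]
  52 vs larger child 89 at index 4, swap → [91, 89, 68, 52, 87, 65, 37, 86, 55, 82, 22, 57, 16, 13]
  52 vs larger child 86 at index 8, swap → [91, 89, 68, 86, 87, 65, 37, 52, 55, 82, 22, 57, 16, 13]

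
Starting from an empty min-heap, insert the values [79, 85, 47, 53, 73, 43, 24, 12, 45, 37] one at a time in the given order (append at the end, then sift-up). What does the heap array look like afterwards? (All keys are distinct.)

[12, 24, 43, 45, 37, 79, 47, 85, 53, 73]

Insert 79:
  append 79 at index 0 → [79] (no swap needed)
Insert 85:
  append 85 at index 1 → [79, 85] (no swap needed)
Insert 47:
  append 47 at index 2 → [79, 85, 47]
  47 < parent 79 at index 0, swap → [47, 85, 79]
Insert 53:
  append 53 at index 3 → [47, 85, 79, 53]
  53 < parent 85 at index 1, swap → [47, 53, 79, 85]
Insert 73:
  append 73 at index 4 → [47, 53, 79, 85, 73] (no swap needed)
Insert 43:
  append 43 at index 5 → [47, 53, 79, 85, 73, 43]
  43 < parent 79 at index 2, swap → [47, 53, 43, 85, 73, 79]
  43 < parent 47 at index 0, swap → [43, 53, 47, 85, 73, 79]
Insert 24:
  append 24 at index 6 → [43, 53, 47, 85, 73, 79, 24]
  24 < parent 47 at index 2, swap → [43, 53, 24, 85, 73, 79, 47]
  24 < parent 43 at index 0, swap → [24, 53, 43, 85, 73, 79, 47]
Insert 12:
  append 12 at index 7 → [24, 53, 43, 85, 73, 79, 47, 12]
  12 < parent 85 at index 3, swap → [24, 53, 43, 12, 73, 79, 47, 85]
  12 < parent 53 at index 1, swap → [24, 12, 43, 53, 73, 79, 47, 85]
  12 < parent 24 at index 0, swap → [12, 24, 43, 53, 73, 79, 47, 85]
Insert 45:
  append 45 at index 8 → [12, 24, 43, 53, 73, 79, 47, 85, 45]
  45 < parent 53 at index 3, swap → [12, 24, 43, 45, 73, 79, 47, 85, 53]
Insert 37:
  append 37 at index 9 → [12, 24, 43, 45, 73, 79, 47, 85, 53, 37]
  37 < parent 73 at index 4, swap → [12, 24, 43, 45, 37, 79, 47, 85, 53, 73]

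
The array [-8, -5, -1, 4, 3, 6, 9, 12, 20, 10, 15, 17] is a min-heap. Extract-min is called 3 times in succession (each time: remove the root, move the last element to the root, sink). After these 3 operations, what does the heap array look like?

extract-min #1 returns -8:
  remove root -8; move last element 17 to root → [17, -5, -1, 4, 3, 6, 9, 12, 20, 10, 15]
  17 vs smaller child -5 at index 1, swap → [-5, 17, -1, 4, 3, 6, 9, 12, 20, 10, 15]
  17 vs smaller child 3 at index 4, swap → [-5, 3, -1, 4, 17, 6, 9, 12, 20, 10, 15]
  17 vs smaller child 10 at index 9, swap → [-5, 3, -1, 4, 10, 6, 9, 12, 20, 17, 15]
extract-min #2 returns -5:
  remove root -5; move last element 15 to root → [15, 3, -1, 4, 10, 6, 9, 12, 20, 17]
  15 vs smaller child -1 at index 2, swap → [-1, 3, 15, 4, 10, 6, 9, 12, 20, 17]
  15 vs smaller child 6 at index 5, swap → [-1, 3, 6, 4, 10, 15, 9, 12, 20, 17]
extract-min #3 returns -1:
  remove root -1; move last element 17 to root → [17, 3, 6, 4, 10, 15, 9, 12, 20]
  17 vs smaller child 3 at index 1, swap → [3, 17, 6, 4, 10, 15, 9, 12, 20]
  17 vs smaller child 4 at index 3, swap → [3, 4, 6, 17, 10, 15, 9, 12, 20]
  17 vs smaller child 12 at index 7, swap → [3, 4, 6, 12, 10, 15, 9, 17, 20]

[3, 4, 6, 12, 10, 15, 9, 17, 20]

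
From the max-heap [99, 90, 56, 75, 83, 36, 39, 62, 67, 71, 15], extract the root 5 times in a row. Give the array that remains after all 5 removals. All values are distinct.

[67, 62, 56, 39, 15, 36]

extract-max #1 returns 99:
  remove root 99; move last element 15 to root → [15, 90, 56, 75, 83, 36, 39, 62, 67, 71]
  15 vs larger child 90 at index 1, swap → [90, 15, 56, 75, 83, 36, 39, 62, 67, 71]
  15 vs larger child 83 at index 4, swap → [90, 83, 56, 75, 15, 36, 39, 62, 67, 71]
  15 vs only child 71 at index 9, swap → [90, 83, 56, 75, 71, 36, 39, 62, 67, 15]
extract-max #2 returns 90:
  remove root 90; move last element 15 to root → [15, 83, 56, 75, 71, 36, 39, 62, 67]
  15 vs larger child 83 at index 1, swap → [83, 15, 56, 75, 71, 36, 39, 62, 67]
  15 vs larger child 75 at index 3, swap → [83, 75, 56, 15, 71, 36, 39, 62, 67]
  15 vs larger child 67 at index 8, swap → [83, 75, 56, 67, 71, 36, 39, 62, 15]
extract-max #3 returns 83:
  remove root 83; move last element 15 to root → [15, 75, 56, 67, 71, 36, 39, 62]
  15 vs larger child 75 at index 1, swap → [75, 15, 56, 67, 71, 36, 39, 62]
  15 vs larger child 71 at index 4, swap → [75, 71, 56, 67, 15, 36, 39, 62]
extract-max #4 returns 75:
  remove root 75; move last element 62 to root → [62, 71, 56, 67, 15, 36, 39]
  62 vs larger child 71 at index 1, swap → [71, 62, 56, 67, 15, 36, 39]
  62 vs larger child 67 at index 3, swap → [71, 67, 56, 62, 15, 36, 39]
extract-max #5 returns 71:
  remove root 71; move last element 39 to root → [39, 67, 56, 62, 15, 36]
  39 vs larger child 67 at index 1, swap → [67, 39, 56, 62, 15, 36]
  39 vs larger child 62 at index 3, swap → [67, 62, 56, 39, 15, 36]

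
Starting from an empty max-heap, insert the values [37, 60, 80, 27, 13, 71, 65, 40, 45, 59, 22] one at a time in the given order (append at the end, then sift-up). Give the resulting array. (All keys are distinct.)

[80, 59, 71, 40, 45, 60, 65, 27, 37, 13, 22]

Insert 37:
  append 37 at index 0 → [37] (no swap needed)
Insert 60:
  append 60 at index 1 → [37, 60]
  60 > parent 37 at index 0, swap → [60, 37]
Insert 80:
  append 80 at index 2 → [60, 37, 80]
  80 > parent 60 at index 0, swap → [80, 37, 60]
Insert 27:
  append 27 at index 3 → [80, 37, 60, 27] (no swap needed)
Insert 13:
  append 13 at index 4 → [80, 37, 60, 27, 13] (no swap needed)
Insert 71:
  append 71 at index 5 → [80, 37, 60, 27, 13, 71]
  71 > parent 60 at index 2, swap → [80, 37, 71, 27, 13, 60]
Insert 65:
  append 65 at index 6 → [80, 37, 71, 27, 13, 60, 65] (no swap needed)
Insert 40:
  append 40 at index 7 → [80, 37, 71, 27, 13, 60, 65, 40]
  40 > parent 27 at index 3, swap → [80, 37, 71, 40, 13, 60, 65, 27]
  40 > parent 37 at index 1, swap → [80, 40, 71, 37, 13, 60, 65, 27]
Insert 45:
  append 45 at index 8 → [80, 40, 71, 37, 13, 60, 65, 27, 45]
  45 > parent 37 at index 3, swap → [80, 40, 71, 45, 13, 60, 65, 27, 37]
  45 > parent 40 at index 1, swap → [80, 45, 71, 40, 13, 60, 65, 27, 37]
Insert 59:
  append 59 at index 9 → [80, 45, 71, 40, 13, 60, 65, 27, 37, 59]
  59 > parent 13 at index 4, swap → [80, 45, 71, 40, 59, 60, 65, 27, 37, 13]
  59 > parent 45 at index 1, swap → [80, 59, 71, 40, 45, 60, 65, 27, 37, 13]
Insert 22:
  append 22 at index 10 → [80, 59, 71, 40, 45, 60, 65, 27, 37, 13, 22] (no swap needed)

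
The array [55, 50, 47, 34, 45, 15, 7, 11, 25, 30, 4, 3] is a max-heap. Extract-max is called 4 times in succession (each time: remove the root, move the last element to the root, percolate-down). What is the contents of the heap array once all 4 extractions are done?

[34, 30, 15, 25, 3, 4, 7, 11]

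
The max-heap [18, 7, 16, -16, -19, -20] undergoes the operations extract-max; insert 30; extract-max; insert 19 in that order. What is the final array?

extract-max → returns 18:
  remove root 18; move last element -20 to root → [-20, 7, 16, -16, -19]
  -20 vs larger child 16 at index 2, swap → [16, 7, -20, -16, -19]
insert 30:
  append 30 at index 5 → [16, 7, -20, -16, -19, 30]
  30 > parent -20 at index 2, swap → [16, 7, 30, -16, -19, -20]
  30 > parent 16 at index 0, swap → [30, 7, 16, -16, -19, -20]
extract-max → returns 30:
  remove root 30; move last element -20 to root → [-20, 7, 16, -16, -19]
  -20 vs larger child 16 at index 2, swap → [16, 7, -20, -16, -19]
insert 19:
  append 19 at index 5 → [16, 7, -20, -16, -19, 19]
  19 > parent -20 at index 2, swap → [16, 7, 19, -16, -19, -20]
  19 > parent 16 at index 0, swap → [19, 7, 16, -16, -19, -20]

[19, 7, 16, -16, -19, -20]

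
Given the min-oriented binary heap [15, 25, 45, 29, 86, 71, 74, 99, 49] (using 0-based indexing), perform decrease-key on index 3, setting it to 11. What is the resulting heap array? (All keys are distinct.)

[11, 15, 45, 25, 86, 71, 74, 99, 49]

set index 3 from 29 to 11 → [15, 25, 45, 11, 86, 71, 74, 99, 49]
11 < parent 25 at index 1, swap → [15, 11, 45, 25, 86, 71, 74, 99, 49]
11 < parent 15 at index 0, swap → [11, 15, 45, 25, 86, 71, 74, 99, 49]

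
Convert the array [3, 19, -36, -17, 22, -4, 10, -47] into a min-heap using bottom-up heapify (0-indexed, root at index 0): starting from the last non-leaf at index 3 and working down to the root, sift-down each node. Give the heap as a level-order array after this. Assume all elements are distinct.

[-47, -17, -36, 3, 22, -4, 10, 19]

sift down from index 3:
  -17 vs only child -47 at index 7, swap → [3, 19, -36, -47, 22, -4, 10, -17]
sift down from index 2: already satisfies heap property
sift down from index 1:
  19 vs smaller child -47 at index 3, swap → [3, -47, -36, 19, 22, -4, 10, -17]
  19 vs only child -17 at index 7, swap → [3, -47, -36, -17, 22, -4, 10, 19]
sift down from index 0:
  3 vs smaller child -47 at index 1, swap → [-47, 3, -36, -17, 22, -4, 10, 19]
  3 vs smaller child -17 at index 3, swap → [-47, -17, -36, 3, 22, -4, 10, 19]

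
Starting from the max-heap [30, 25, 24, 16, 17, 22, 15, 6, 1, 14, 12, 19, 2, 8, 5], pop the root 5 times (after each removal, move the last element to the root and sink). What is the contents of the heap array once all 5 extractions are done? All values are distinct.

[17, 16, 15, 12, 14, 8, 2, 6, 1, 5]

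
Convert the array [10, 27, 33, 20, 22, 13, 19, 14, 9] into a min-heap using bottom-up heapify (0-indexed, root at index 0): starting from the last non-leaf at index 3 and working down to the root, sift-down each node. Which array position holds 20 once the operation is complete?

sift down from index 3:
  20 vs smaller child 9 at index 8, swap → [10, 27, 33, 9, 22, 13, 19, 14, 20]
sift down from index 2:
  33 vs smaller child 13 at index 5, swap → [10, 27, 13, 9, 22, 33, 19, 14, 20]
sift down from index 1:
  27 vs smaller child 9 at index 3, swap → [10, 9, 13, 27, 22, 33, 19, 14, 20]
  27 vs smaller child 14 at index 7, swap → [10, 9, 13, 14, 22, 33, 19, 27, 20]
sift down from index 0:
  10 vs smaller child 9 at index 1, swap → [9, 10, 13, 14, 22, 33, 19, 27, 20]
resulting array: [9, 10, 13, 14, 22, 33, 19, 27, 20]

8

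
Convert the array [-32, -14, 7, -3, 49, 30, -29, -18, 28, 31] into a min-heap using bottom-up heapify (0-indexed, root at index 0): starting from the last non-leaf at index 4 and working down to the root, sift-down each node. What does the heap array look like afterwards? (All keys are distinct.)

[-32, -18, -29, -14, 31, 30, 7, -3, 28, 49]

sift down from index 4:
  49 vs only child 31 at index 9, swap → [-32, -14, 7, -3, 31, 30, -29, -18, 28, 49]
sift down from index 3:
  -3 vs smaller child -18 at index 7, swap → [-32, -14, 7, -18, 31, 30, -29, -3, 28, 49]
sift down from index 2:
  7 vs smaller child -29 at index 6, swap → [-32, -14, -29, -18, 31, 30, 7, -3, 28, 49]
sift down from index 1:
  -14 vs smaller child -18 at index 3, swap → [-32, -18, -29, -14, 31, 30, 7, -3, 28, 49]
sift down from index 0: already satisfies heap property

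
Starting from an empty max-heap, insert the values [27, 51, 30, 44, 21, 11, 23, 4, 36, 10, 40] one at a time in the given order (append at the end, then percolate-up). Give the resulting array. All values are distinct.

[51, 44, 30, 36, 40, 11, 23, 4, 27, 10, 21]

Insert 27:
  append 27 at index 0 → [27] (no swap needed)
Insert 51:
  append 51 at index 1 → [27, 51]
  51 > parent 27 at index 0, swap → [51, 27]
Insert 30:
  append 30 at index 2 → [51, 27, 30] (no swap needed)
Insert 44:
  append 44 at index 3 → [51, 27, 30, 44]
  44 > parent 27 at index 1, swap → [51, 44, 30, 27]
Insert 21:
  append 21 at index 4 → [51, 44, 30, 27, 21] (no swap needed)
Insert 11:
  append 11 at index 5 → [51, 44, 30, 27, 21, 11] (no swap needed)
Insert 23:
  append 23 at index 6 → [51, 44, 30, 27, 21, 11, 23] (no swap needed)
Insert 4:
  append 4 at index 7 → [51, 44, 30, 27, 21, 11, 23, 4] (no swap needed)
Insert 36:
  append 36 at index 8 → [51, 44, 30, 27, 21, 11, 23, 4, 36]
  36 > parent 27 at index 3, swap → [51, 44, 30, 36, 21, 11, 23, 4, 27]
Insert 10:
  append 10 at index 9 → [51, 44, 30, 36, 21, 11, 23, 4, 27, 10] (no swap needed)
Insert 40:
  append 40 at index 10 → [51, 44, 30, 36, 21, 11, 23, 4, 27, 10, 40]
  40 > parent 21 at index 4, swap → [51, 44, 30, 36, 40, 11, 23, 4, 27, 10, 21]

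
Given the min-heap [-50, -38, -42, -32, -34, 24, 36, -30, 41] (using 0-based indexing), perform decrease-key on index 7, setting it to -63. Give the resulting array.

[-63, -50, -42, -38, -34, 24, 36, -32, 41]

set index 7 from -30 to -63 → [-50, -38, -42, -32, -34, 24, 36, -63, 41]
-63 < parent -32 at index 3, swap → [-50, -38, -42, -63, -34, 24, 36, -32, 41]
-63 < parent -38 at index 1, swap → [-50, -63, -42, -38, -34, 24, 36, -32, 41]
-63 < parent -50 at index 0, swap → [-63, -50, -42, -38, -34, 24, 36, -32, 41]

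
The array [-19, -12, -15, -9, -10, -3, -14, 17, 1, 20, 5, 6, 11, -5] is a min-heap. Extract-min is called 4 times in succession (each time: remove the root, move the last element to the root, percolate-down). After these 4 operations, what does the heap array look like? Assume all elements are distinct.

[-10, -9, -5, 1, 5, -3, 11, 17, 6, 20]

extract-min #1 returns -19:
  remove root -19; move last element -5 to root → [-5, -12, -15, -9, -10, -3, -14, 17, 1, 20, 5, 6, 11]
  -5 vs smaller child -15 at index 2, swap → [-15, -12, -5, -9, -10, -3, -14, 17, 1, 20, 5, 6, 11]
  -5 vs smaller child -14 at index 6, swap → [-15, -12, -14, -9, -10, -3, -5, 17, 1, 20, 5, 6, 11]
extract-min #2 returns -15:
  remove root -15; move last element 11 to root → [11, -12, -14, -9, -10, -3, -5, 17, 1, 20, 5, 6]
  11 vs smaller child -14 at index 2, swap → [-14, -12, 11, -9, -10, -3, -5, 17, 1, 20, 5, 6]
  11 vs smaller child -5 at index 6, swap → [-14, -12, -5, -9, -10, -3, 11, 17, 1, 20, 5, 6]
extract-min #3 returns -14:
  remove root -14; move last element 6 to root → [6, -12, -5, -9, -10, -3, 11, 17, 1, 20, 5]
  6 vs smaller child -12 at index 1, swap → [-12, 6, -5, -9, -10, -3, 11, 17, 1, 20, 5]
  6 vs smaller child -10 at index 4, swap → [-12, -10, -5, -9, 6, -3, 11, 17, 1, 20, 5]
  6 vs smaller child 5 at index 10, swap → [-12, -10, -5, -9, 5, -3, 11, 17, 1, 20, 6]
extract-min #4 returns -12:
  remove root -12; move last element 6 to root → [6, -10, -5, -9, 5, -3, 11, 17, 1, 20]
  6 vs smaller child -10 at index 1, swap → [-10, 6, -5, -9, 5, -3, 11, 17, 1, 20]
  6 vs smaller child -9 at index 3, swap → [-10, -9, -5, 6, 5, -3, 11, 17, 1, 20]
  6 vs smaller child 1 at index 8, swap → [-10, -9, -5, 1, 5, -3, 11, 17, 6, 20]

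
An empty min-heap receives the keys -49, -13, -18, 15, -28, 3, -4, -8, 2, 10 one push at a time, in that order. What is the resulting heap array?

[-49, -28, -18, -8, -13, 3, -4, 15, 2, 10]

Insert -49:
  append -49 at index 0 → [-49] (no swap needed)
Insert -13:
  append -13 at index 1 → [-49, -13] (no swap needed)
Insert -18:
  append -18 at index 2 → [-49, -13, -18] (no swap needed)
Insert 15:
  append 15 at index 3 → [-49, -13, -18, 15] (no swap needed)
Insert -28:
  append -28 at index 4 → [-49, -13, -18, 15, -28]
  -28 < parent -13 at index 1, swap → [-49, -28, -18, 15, -13]
Insert 3:
  append 3 at index 5 → [-49, -28, -18, 15, -13, 3] (no swap needed)
Insert -4:
  append -4 at index 6 → [-49, -28, -18, 15, -13, 3, -4] (no swap needed)
Insert -8:
  append -8 at index 7 → [-49, -28, -18, 15, -13, 3, -4, -8]
  -8 < parent 15 at index 3, swap → [-49, -28, -18, -8, -13, 3, -4, 15]
Insert 2:
  append 2 at index 8 → [-49, -28, -18, -8, -13, 3, -4, 15, 2] (no swap needed)
Insert 10:
  append 10 at index 9 → [-49, -28, -18, -8, -13, 3, -4, 15, 2, 10] (no swap needed)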